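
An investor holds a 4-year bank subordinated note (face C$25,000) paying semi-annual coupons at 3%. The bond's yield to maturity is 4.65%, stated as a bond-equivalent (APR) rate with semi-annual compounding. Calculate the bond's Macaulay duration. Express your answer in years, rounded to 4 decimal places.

3.7914 years

Periodic yield y = 0.02325. Discount each cash flow and weight by its period:
  t   CF        PV=CF/(1+0.02325)^t    t·PV
  1       375.00       366.4794       366.4794
  2       375.00       358.1523       716.3046
  3       375.00       350.0145     1,050.0434
  4       375.00       342.0615     1,368.2462
  5       375.00       334.2893     1,671.4466
  6       375.00       326.6937     1,960.1621
  7       375.00       319.2706     2,234.8945
  8    25,375.00    21,113.1010   168,904.8077
  Σ                 23,510.0623   178,272.3845
Price P = Σ PV = 23,510.0623.
Macaulay duration = Σ(t·PV) / P = 178,272.3845 / 23,510.0623 = 7.58281 half-year periods.
In years: 7.58281 / 2 = 3.79141 years.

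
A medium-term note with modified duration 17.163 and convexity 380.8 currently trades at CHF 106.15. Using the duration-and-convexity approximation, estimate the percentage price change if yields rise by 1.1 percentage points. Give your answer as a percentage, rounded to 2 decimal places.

-16.58%

Duration effect: -D_mod·Δy = -17.163 × (+0.011) = -0.188793
Convexity effect: ½·C·(Δy)² = 0.5 × 380.8 × (0.011)² = +0.0230384
ΔP/P ≈ -0.188793 + 0.0230384 = -0.1657546
= -16.57546%.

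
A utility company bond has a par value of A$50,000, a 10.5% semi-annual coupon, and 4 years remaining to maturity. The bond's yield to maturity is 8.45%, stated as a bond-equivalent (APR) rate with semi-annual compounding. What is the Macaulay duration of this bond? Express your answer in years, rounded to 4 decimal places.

3.3908 years

Periodic yield y = 0.04225. Discount each cash flow and weight by its period:
  t   CF        PV=CF/(1+0.04225)^t    t·PV
  1     2,625.00     2,518.5896     2,518.5896
  2     2,625.00     2,416.4928     4,832.9855
  3     2,625.00     2,318.5347     6,955.6040
  4     2,625.00     2,224.5475     8,898.1902
  5     2,625.00     2,134.3704    10,671.8520
  6     2,625.00     2,047.8488    12,287.0927
  7     2,625.00     1,964.8345    13,753.8417
  8    52,625.00    37,793.4796   302,347.8366
  Σ                 53,418.6979   362,265.9924
Price P = Σ PV = 53,418.6979.
Macaulay duration = Σ(t·PV) / P = 362,265.9924 / 53,418.6979 = 6.78163 half-year periods.
In years: 6.78163 / 2 = 3.39082 years.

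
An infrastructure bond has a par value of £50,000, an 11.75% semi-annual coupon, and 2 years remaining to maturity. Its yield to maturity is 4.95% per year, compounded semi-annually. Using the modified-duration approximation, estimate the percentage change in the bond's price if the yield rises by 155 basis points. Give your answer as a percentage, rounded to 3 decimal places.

-2.798%

Periodic yield y = 0.02475. Modified duration first:
  t   CF        PV=CF/(1+0.02475)^t    t·PV
  1     2,937.50     2,866.5528     2,866.5528
  2     2,937.50     2,797.3192     5,594.6383
  3     2,937.50     2,729.7577     8,189.2730
  4    52,937.50    48,005.5798   192,022.3194
  Σ                 56,399.2095   208,672.7835
P = 56,399.2095; D_Mac = 3.69992 half-year periods = 1.84996 yrs; D_mod = 1.84996/(1+0.02475) = 1.80528 yrs.
ΔP/P ≈ -D_mod · Δy = -1.80528 × (+0.0155) = -0.027982 = -2.7982%.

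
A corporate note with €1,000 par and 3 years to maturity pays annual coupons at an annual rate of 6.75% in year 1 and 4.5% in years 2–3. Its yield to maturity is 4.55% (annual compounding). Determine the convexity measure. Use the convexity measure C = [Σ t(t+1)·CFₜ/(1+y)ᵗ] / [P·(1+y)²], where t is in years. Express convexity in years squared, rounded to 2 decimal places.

With y = 0.0455:
  t   CF        PV=CF/(1+0.0455)^t    t·PV        t(t+1)·PV
  1        67.50        64.5624        64.5624         129.1248
  2        45.00        41.1684        82.3369         247.0107
  3     1,045.00       914.4168     2,743.2503      10,973.0012
  Σ                  1,020.1476     2,890.1496      11,349.1366
P = 1,020.1476.
Convexity = Σ t(t+1)·PV / [P·(1+y)²] = 11,349.1366 / (1,020.1476 × 1.093070) = 10.17775.

10.18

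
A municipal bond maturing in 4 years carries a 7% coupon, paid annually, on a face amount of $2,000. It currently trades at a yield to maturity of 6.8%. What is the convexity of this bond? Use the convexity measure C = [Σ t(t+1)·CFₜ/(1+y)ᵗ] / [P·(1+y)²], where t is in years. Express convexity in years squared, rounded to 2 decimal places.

With y = 0.068:
  t   CF        PV=CF/(1+0.068)^t    t·PV        t(t+1)·PV
  1       140.00       131.0861       131.0861         262.1723
  2       140.00       122.7398       245.4797         736.4390
  3       140.00       114.9249       344.7748       1,379.0993
  4     2,140.00     1,644.8593     6,579.4373      32,897.1866
  Σ                  2,013.6102     7,300.7779      35,274.8971
P = 2,013.6102.
Convexity = Σ t(t+1)·PV / [P·(1+y)²] = 35,274.8971 / (2,013.6102 × 1.140624) = 15.35847.

15.36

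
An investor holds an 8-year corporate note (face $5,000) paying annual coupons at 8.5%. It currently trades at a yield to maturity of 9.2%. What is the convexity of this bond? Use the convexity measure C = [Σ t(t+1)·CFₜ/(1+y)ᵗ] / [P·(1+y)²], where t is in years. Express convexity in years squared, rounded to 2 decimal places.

With y = 0.092:
  t   CF        PV=CF/(1+0.092)^t    t·PV        t(t+1)·PV
  1       425.00       389.1941       389.1941         778.3883
  2       425.00       356.4049       712.8098       2,138.4293
  3       425.00       326.3781       979.1343       3,916.5372
  4       425.00       298.8810     1,195.5242       5,977.6209
  5       425.00       273.7006     1,368.5030       8,211.0178
  6       425.00       250.6416     1,503.8494      10,526.9459
  7       425.00       229.5252     1,606.6767      12,853.4138
  8     5,425.00     2,682.9874    21,463.8993     193,175.0939
  Σ                  4,807.7130    29,219.5908     237,577.4471
P = 4,807.7130.
Convexity = Σ t(t+1)·PV / [P·(1+y)²] = 237,577.4471 / (4,807.7130 × 1.192464) = 41.44016.

41.44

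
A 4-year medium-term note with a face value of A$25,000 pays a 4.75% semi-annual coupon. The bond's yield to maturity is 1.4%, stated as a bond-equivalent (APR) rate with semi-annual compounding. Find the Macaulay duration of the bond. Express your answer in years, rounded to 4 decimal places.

Periodic yield y = 0.007. Discount each cash flow and weight by its period:
  t   CF        PV=CF/(1+0.007)^t    t·PV
  1       593.75       589.6226       589.6226
  2       593.75       585.5240     1,171.0479
  3       593.75       581.4538     1,744.3614
  4       593.75       577.4119     2,309.6477
  5       593.75       573.3981     2,866.9906
  6       593.75       569.4122     3,416.4734
  7       593.75       565.4541     3,958.1784
  8    25,593.75    24,204.6139   193,636.9110
  Σ                 28,246.8906   209,693.2332
Price P = Σ PV = 28,246.8906.
Macaulay duration = Σ(t·PV) / P = 209,693.2332 / 28,246.8906 = 7.42359 half-year periods.
In years: 7.42359 / 2 = 3.71179 years.

3.7118 years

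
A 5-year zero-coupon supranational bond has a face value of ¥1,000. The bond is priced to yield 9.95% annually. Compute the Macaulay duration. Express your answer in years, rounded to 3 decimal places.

A zero-coupon bond has a single cash flow at maturity, so its Macaulay duration equals its maturity: 5 years.

5.000 years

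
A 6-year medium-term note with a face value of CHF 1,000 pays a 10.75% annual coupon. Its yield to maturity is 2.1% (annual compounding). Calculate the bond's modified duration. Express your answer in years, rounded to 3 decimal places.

Periodic yield y = 0.021. First find Macaulay duration:
  t   CF        PV=CF/(1+0.021)^t    t·PV
  1       107.50       105.2889       105.2889
  2       107.50       103.1233       206.2467
  3       107.50       101.0023       303.0069
  4       107.50        98.9249       395.6995
  5       107.50        96.8902       484.4509
  6     1,107.50       977.6632     5,865.9794
  Σ                  1,482.8929     7,360.6723
P = 1,482.8929; Macaulay duration = 7,360.6723 / 1,482.8929 = 4.96372 years.
Modified duration = D_Mac / (1 + y) = 4.96372 / 1.021 = 4.86163 years.

4.862 years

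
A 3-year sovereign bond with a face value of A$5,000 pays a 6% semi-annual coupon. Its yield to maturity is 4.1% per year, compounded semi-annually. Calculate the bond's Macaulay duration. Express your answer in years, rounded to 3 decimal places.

2.796 years

Periodic yield y = 0.0205. Discount each cash flow and weight by its period:
  t   CF        PV=CF/(1+0.0205)^t    t·PV
  1       150.00       146.9868       146.9868
  2       150.00       144.0341       288.0681
  3       150.00       141.1407       423.4221
  4       150.00       138.3054       553.2217
  5       150.00       135.5271       677.6356
  6     5,150.00     4,559.6255    27,357.7531
  Σ                  5,265.6196    29,447.0874
Price P = Σ PV = 5,265.6196.
Macaulay duration = Σ(t·PV) / P = 29,447.0874 / 5,265.6196 = 5.59233 half-year periods.
In years: 5.59233 / 2 = 2.79617 years.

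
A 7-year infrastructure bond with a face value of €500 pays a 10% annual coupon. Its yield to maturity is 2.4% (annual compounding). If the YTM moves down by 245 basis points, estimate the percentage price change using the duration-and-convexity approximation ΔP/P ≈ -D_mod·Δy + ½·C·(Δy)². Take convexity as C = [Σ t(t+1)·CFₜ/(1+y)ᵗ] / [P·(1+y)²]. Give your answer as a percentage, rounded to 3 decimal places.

With y = 0.024:
  t   CF        PV=CF/(1+0.024)^t    t·PV        t(t+1)·PV
  1        50.00        48.8281        48.8281          97.6562
  2        50.00        47.6837        95.3674         286.1023
  3        50.00        46.5661       139.6984         558.7935
  4        50.00        45.4747       181.8989         909.4947
  5        50.00        44.4089       222.0446       1,332.2676
  6        50.00        43.3681       260.2085       1,821.4596
  7       550.00       465.8681     3,261.0768      26,088.6148
  Σ                    742.1978     4,209.1229      31,094.3888
P = 742.1978; D_Mac = 5.67116 yrs; D_mod = 5.53824 yrs; C = 39.95420.
Duration effect: -5.53824 × (-0.0245) = +0.135687
Convexity effect: 0.5 × 39.95420 × (-0.0245)² = +0.0119913
ΔP/P ≈ +0.135687 + 0.0119913 = +0.147678 = +14.7678%.

+14.768%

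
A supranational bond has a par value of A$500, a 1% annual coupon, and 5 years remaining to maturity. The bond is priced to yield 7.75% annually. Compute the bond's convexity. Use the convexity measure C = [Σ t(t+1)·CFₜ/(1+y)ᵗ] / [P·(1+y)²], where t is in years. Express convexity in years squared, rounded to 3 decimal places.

25.030

With y = 0.0775:
  t   CF        PV=CF/(1+0.0775)^t    t·PV        t(t+1)·PV
  1         5.00         4.6404         4.6404           9.2807
  2         5.00         4.3066         8.6132          25.8397
  3         5.00         3.9969        11.9906          47.9622
  4         5.00         3.7094        14.8375          74.1875
  5       505.00       347.7002     1,738.5012      10,431.0070
  Σ                    364.3534     1,778.5828      10,588.2772
P = 364.3534.
Convexity = Σ t(t+1)·PV / [P·(1+y)²] = 10,588.2772 / (364.3534 × 1.161006) = 25.03040.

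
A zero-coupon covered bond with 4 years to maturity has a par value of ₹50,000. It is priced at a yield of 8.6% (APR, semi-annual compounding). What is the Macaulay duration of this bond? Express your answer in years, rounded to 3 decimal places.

4.000 years

A zero-coupon bond has a single cash flow at maturity, so its Macaulay duration equals its maturity: 4 years.
(Equivalently: 8 semi-annual periods ÷ 2 = 4 years.)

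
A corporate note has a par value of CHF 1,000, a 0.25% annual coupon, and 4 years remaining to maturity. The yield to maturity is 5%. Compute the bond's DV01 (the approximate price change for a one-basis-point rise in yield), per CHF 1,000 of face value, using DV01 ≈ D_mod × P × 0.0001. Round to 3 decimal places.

CHF 0.315

Periodic yield y = 0.05.
  t   CF        PV=CF/(1+0.05)^t    t·PV
  1         2.50         2.3810         2.3810
  2         2.50         2.2676         4.5351
  3         2.50         2.1596         6.4788
  4     1,002.50       824.7592     3,299.0369
  Σ                    831.5674     3,312.4318
P = 831.5674; D_Mac = 3.98336 yrs; D_mod = 3.79368 yrs.
DV01 ≈ 3.79368 × 831.5674 × 0.0001 = 0.315470.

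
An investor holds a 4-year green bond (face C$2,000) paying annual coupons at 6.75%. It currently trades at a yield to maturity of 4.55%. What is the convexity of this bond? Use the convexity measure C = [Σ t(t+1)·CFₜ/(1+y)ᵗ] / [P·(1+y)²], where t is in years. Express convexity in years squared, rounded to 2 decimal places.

16.18

With y = 0.0455:
  t   CF        PV=CF/(1+0.0455)^t    t·PV        t(t+1)·PV
  1       135.00       129.1248       129.1248         258.2496
  2       135.00       123.5053       247.0107         741.0320
  3       135.00       118.1304       354.3912       1,417.5647
  4     2,135.00     1,786.9061     7,147.6244      35,738.1219
  Σ                  2,157.6666     7,878.1511      38,154.9683
P = 2,157.6666.
Convexity = Σ t(t+1)·PV / [P·(1+y)²] = 38,154.9683 / (2,157.6666 × 1.093070) = 16.17777.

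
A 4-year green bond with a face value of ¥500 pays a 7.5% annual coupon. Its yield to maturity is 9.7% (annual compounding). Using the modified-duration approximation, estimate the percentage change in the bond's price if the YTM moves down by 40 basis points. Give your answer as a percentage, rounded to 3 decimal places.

Periodic yield y = 0.097. Modified duration first:
  t   CF        PV=CF/(1+0.097)^t    t·PV
  1        37.50        34.1841        34.1841
  2        37.50        31.1615        62.3230
  3        37.50        28.4061        85.2183
  4       537.50       371.1521     1,484.6085
  Σ                    464.9038     1,666.3339
P = 464.9038; D_Mac = 3.58425 yrs; D_mod = 3.58425/(1+0.097) = 3.26732 yrs.
ΔP/P ≈ -D_mod · Δy = -3.26732 × (-0.004) = +0.013069 = +1.3069%.

+1.307%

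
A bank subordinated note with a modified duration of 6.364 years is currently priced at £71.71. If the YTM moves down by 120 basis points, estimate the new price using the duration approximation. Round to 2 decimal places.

£77.19

Duration approximation: ΔP/P ≈ -D_mod · Δy = -6.364 × (-0.012) = +0.076368.
New price ≈ 71.71 × (1 + 0.076368) = 77.18634928.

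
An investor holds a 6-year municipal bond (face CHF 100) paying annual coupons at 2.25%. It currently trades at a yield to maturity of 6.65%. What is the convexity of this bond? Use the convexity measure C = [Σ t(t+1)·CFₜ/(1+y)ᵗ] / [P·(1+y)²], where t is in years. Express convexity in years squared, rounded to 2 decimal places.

33.92

With y = 0.0665:
  t   CF        PV=CF/(1+0.0665)^t    t·PV        t(t+1)·PV
  1         2.25         2.1097         2.1097           4.2194
  2         2.25         1.9782         3.9563          11.8689
  3         2.25         1.8548         5.5644          22.2577
  4         2.25         1.7392         6.9566          34.7832
  5         2.25         1.6307         8.1536          48.9215
  6       102.25        69.4861       416.9168       2,918.4177
  Σ                     78.7987       443.6575       3,040.4684
P = 78.7987.
Convexity = Σ t(t+1)·PV / [P·(1+y)²] = 3,040.4684 / (78.7987 × 1.137422) = 33.92343.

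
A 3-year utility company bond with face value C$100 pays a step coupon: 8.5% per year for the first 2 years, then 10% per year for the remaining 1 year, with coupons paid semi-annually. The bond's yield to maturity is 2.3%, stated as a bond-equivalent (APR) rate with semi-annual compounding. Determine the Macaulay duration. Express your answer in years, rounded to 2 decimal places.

Periodic yield y = 0.0115. Discount each cash flow and weight by its period:
  t   CF        PV=CF/(1+0.0115)^t    t·PV
  1         4.25         4.2017         4.2017
  2         4.25         4.1539         8.3078
  3         4.25         4.1067        12.3201
  4         4.25         4.0600        16.2400
  5         5.00         4.7222        23.6108
  6       105.00        98.0379       588.2274
  Σ                    119.2823       652.9077
Price P = Σ PV = 119.2823.
Macaulay duration = Σ(t·PV) / P = 652.9077 / 119.2823 = 5.47363 half-year periods.
In years: 5.47363 / 2 = 2.73682 years.

2.74 years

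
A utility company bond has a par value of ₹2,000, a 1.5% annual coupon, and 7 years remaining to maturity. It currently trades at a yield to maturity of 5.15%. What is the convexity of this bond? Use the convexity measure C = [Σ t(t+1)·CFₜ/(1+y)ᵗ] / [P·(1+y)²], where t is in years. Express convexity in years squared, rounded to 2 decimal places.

With y = 0.0515:
  t   CF        PV=CF/(1+0.0515)^t    t·PV        t(t+1)·PV
  1        30.00        28.5307        28.5307          57.0613
  2        30.00        27.1333        54.2666         162.7998
  3        30.00        25.8044        77.4131         309.6526
  4        30.00        24.5405        98.1622         490.8108
  5        30.00        23.3386       116.6930         700.1581
  6        30.00        22.1955       133.1732         932.2124
  7     2,030.00     1,428.3384     9,998.3685      79,986.9479
  Σ                  1,579.8814    10,506.6073      82,639.6430
P = 1,579.8814.
Convexity = Σ t(t+1)·PV / [P·(1+y)²] = 82,639.6430 / (1,579.8814 × 1.105652) = 47.30918.

47.31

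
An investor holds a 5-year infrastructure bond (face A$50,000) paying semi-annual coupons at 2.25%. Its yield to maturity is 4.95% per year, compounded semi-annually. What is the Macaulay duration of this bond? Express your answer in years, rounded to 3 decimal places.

4.737 years

Periodic yield y = 0.02475. Discount each cash flow and weight by its period:
  t   CF        PV=CF/(1+0.02475)^t    t·PV
  1       562.50       548.9144       548.9144
  2       562.50       535.6569     1,071.3137
  3       562.50       522.7196     1,568.1587
  4       562.50       510.0947     2,040.3788
  5       562.50       497.7748     2,488.8739
  6       562.50       485.7524     2,914.5145
  7       562.50       474.0204     3,318.1428
  8       562.50       462.5718     3,700.5740
  9       562.50       451.3996     4,062.5965
  10   50,562.50    39,595.8134   395,958.1341
  Σ                 44,084.7179   417,671.6015
Price P = Σ PV = 44,084.7179.
Macaulay duration = Σ(t·PV) / P = 417,671.6015 / 44,084.7179 = 9.47429 half-year periods.
In years: 9.47429 / 2 = 4.73715 years.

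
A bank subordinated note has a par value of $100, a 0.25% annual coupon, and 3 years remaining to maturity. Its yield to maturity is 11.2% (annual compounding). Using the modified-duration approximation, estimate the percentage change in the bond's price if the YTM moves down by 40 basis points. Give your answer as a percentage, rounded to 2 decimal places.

Periodic yield y = 0.112. Modified duration first:
  t   CF        PV=CF/(1+0.112)^t    t·PV
  1         0.25         0.2248         0.2248
  2         0.25         0.2022         0.4044
  3       100.25        72.9071       218.7214
  Σ                     73.3341       219.3506
P = 73.3341; D_Mac = 2.99111 yrs; D_mod = 2.99111/(1+0.112) = 2.68985 yrs.
ΔP/P ≈ -D_mod · Δy = -2.68985 × (-0.004) = +0.010759 = +1.0759%.

+1.08%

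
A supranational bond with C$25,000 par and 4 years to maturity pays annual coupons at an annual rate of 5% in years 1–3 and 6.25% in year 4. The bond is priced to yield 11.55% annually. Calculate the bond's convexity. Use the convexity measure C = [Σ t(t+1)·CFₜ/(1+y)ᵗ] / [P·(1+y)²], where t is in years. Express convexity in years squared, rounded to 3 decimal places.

14.423

With y = 0.1155:
  t   CF        PV=CF/(1+0.1155)^t    t·PV        t(t+1)·PV
  1     1,250.00     1,120.5737     1,120.5737       2,241.1475
  2     1,250.00     1,004.5484     2,009.0968       6,027.2904
  3     1,250.00       900.5364     2,701.6093      10,806.4372
  4    26,562.50    17,154.9971    68,619.9884     343,099.9420
  Σ                 20,180.6557    74,451.2682     362,174.8170
P = 20,180.6557.
Convexity = Σ t(t+1)·PV / [P·(1+y)²] = 362,174.8170 / (20,180.6557 × 1.244340) = 14.42261.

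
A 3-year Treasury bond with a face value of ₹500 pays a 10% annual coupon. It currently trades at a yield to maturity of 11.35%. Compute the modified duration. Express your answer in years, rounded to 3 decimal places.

2.453 years

Periodic yield y = 0.1135. First find Macaulay duration:
  t   CF        PV=CF/(1+0.1135)^t    t·PV
  1        50.00        44.9035        44.9035
  2        50.00        40.3264        80.6528
  3       550.00       398.3750     1,195.1249
  Σ                    483.6048     1,320.6811
P = 483.6048; Macaulay duration = 1,320.6811 / 483.6048 = 2.73091 years.
Modified duration = D_Mac / (1 + y) = 2.73091 / 1.1135 = 2.45255 years.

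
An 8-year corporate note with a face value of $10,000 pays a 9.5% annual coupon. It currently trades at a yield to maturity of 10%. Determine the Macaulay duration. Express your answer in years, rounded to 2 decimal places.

5.92 years

Periodic yield y = 0.1. Discount each cash flow and weight by its year:
  t   CF        PV=CF/(1+0.1)^t    t·PV
  1       950.00       863.6364       863.6364
  2       950.00       785.1240     1,570.2479
  3       950.00       713.7491     2,141.2472
  4       950.00       648.8628     2,595.4511
  5       950.00       589.8753     2,949.3763
  6       950.00       536.2502     3,217.5014
  7       950.00       487.5002     3,412.5015
  8    10,950.00     5,108.2558    40,866.0465
  Σ                  9,733.2537    57,616.0083
Price P = Σ PV = 9,733.2537.
Macaulay duration = Σ(t·PV) / P = 57,616.0083 / 9,733.2537 = 5.91950 years.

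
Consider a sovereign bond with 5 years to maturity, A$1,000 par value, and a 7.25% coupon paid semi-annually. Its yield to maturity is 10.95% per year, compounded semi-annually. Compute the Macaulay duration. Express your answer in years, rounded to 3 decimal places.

Periodic yield y = 0.05475. Discount each cash flow and weight by its period:
  t   CF        PV=CF/(1+0.05475)^t    t·PV
  1        36.25        34.3683        34.3683
  2        36.25        32.5843        65.1687
  3        36.25        30.8930        92.6789
  4        36.25        29.2894       117.1574
  5        36.25        27.7690       138.8450
  6        36.25        26.3276       157.9654
  7        36.25        24.9610       174.7267
  8        36.25        23.6653       189.3223
  9        36.25        22.4369       201.9318
  10    1,036.25       608.0919     6,080.9188
  Σ                    860.3866     7,253.0833
Price P = Σ PV = 860.3866.
Macaulay duration = Σ(t·PV) / P = 7,253.0833 / 860.3866 = 8.43003 half-year periods.
In years: 8.43003 / 2 = 4.21501 years.

4.215 years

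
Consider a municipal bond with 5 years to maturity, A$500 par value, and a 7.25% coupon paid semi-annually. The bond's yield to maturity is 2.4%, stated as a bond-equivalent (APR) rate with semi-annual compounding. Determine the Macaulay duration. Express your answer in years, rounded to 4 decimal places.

4.3636 years

Periodic yield y = 0.012. Discount each cash flow and weight by its period:
  t   CF        PV=CF/(1+0.012)^t    t·PV
  1       18.125        17.9101        17.9101
  2       18.125        17.6977        35.3954
  3       18.125        17.4879        52.4636
  4       18.125        17.2805        69.1219
  5       18.125        17.0756        85.3779
  6       18.125        16.8731       101.2386
  7       18.125        16.6730       116.7112
  8       18.125        16.4753       131.8026
  9       18.125        16.2800       146.5197
  10     518.125       459.8640     4,598.6401
  Σ                    613.6171     5,355.1810
Price P = Σ PV = 613.6171.
Macaulay duration = Σ(t·PV) / P = 5,355.1810 / 613.6171 = 8.72724 half-year periods.
In years: 8.72724 / 2 = 4.36362 years.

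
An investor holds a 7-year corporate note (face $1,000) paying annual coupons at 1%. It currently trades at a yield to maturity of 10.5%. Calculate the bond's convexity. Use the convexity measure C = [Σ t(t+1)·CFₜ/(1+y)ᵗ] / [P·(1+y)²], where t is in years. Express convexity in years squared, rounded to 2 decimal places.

43.31

With y = 0.105:
  t   CF        PV=CF/(1+0.105)^t    t·PV        t(t+1)·PV
  1        10.00         9.0498         9.0498          18.0995
  2        10.00         8.1898        16.3797          49.1390
  3        10.00         7.4116        22.2349          88.9394
  4        10.00         6.7073        26.8294         134.1470
  5        10.00         6.0700        30.3500         182.1000
  6        10.00         5.4932        32.9593         230.7149
  7     1,010.00       502.0945     3,514.6612      28,117.2896
  Σ                    545.0163     3,652.4642      28,820.4295
P = 545.0163.
Convexity = Σ t(t+1)·PV / [P·(1+y)²] = 28,820.4295 / (545.0163 × 1.221025) = 43.30783.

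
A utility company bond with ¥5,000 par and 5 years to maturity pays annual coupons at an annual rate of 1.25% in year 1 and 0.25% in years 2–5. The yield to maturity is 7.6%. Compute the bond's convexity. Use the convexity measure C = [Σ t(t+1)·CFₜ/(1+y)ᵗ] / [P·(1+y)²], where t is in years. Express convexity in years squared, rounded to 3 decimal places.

25.388

With y = 0.076:
  t   CF        PV=CF/(1+0.076)^t    t·PV        t(t+1)·PV
  1        62.50        58.0855        58.0855         116.1710
  2        12.50        10.7966        21.5931          64.7794
  3        12.50        10.0340        30.1019         120.4078
  4        12.50         9.3253        37.3010         186.5052
  5     5,012.50     3,475.3058    17,376.5292     104,259.1749
  Σ                  3,563.5471    17,523.6108     104,747.0382
P = 3,563.5471.
Convexity = Σ t(t+1)·PV / [P·(1+y)²] = 104,747.0382 / (3,563.5471 × 1.157776) = 25.38836.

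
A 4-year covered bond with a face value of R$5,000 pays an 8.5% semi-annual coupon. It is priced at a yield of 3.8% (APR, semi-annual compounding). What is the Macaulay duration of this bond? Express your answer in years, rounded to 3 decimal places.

Periodic yield y = 0.019. Discount each cash flow and weight by its period:
  t   CF        PV=CF/(1+0.019)^t    t·PV
  1       212.50       208.5378       208.5378
  2       212.50       204.6494       409.2989
  3       212.50       200.8336       602.5008
  4       212.50       197.0889       788.3557
  5       212.50       193.4140       967.0702
  6       212.50       189.8077     1,138.8462
  7       212.50       186.2686     1,303.8802
  8     5,212.50     4,483.8657    35,870.9256
  Σ                  5,864.4658    41,289.4154
Price P = Σ PV = 5,864.4658.
Macaulay duration = Σ(t·PV) / P = 41,289.4154 / 5,864.4658 = 7.04061 half-year periods.
In years: 7.04061 / 2 = 3.52030 years.

3.520 years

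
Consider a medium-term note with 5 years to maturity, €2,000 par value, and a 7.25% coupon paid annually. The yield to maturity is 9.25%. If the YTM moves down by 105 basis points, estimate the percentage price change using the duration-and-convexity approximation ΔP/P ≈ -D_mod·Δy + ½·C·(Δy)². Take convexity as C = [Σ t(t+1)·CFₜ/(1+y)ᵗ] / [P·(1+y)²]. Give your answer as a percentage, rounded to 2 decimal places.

With y = 0.0925:
  t   CF        PV=CF/(1+0.0925)^t    t·PV        t(t+1)·PV
  1       145.00       132.7231       132.7231         265.4462
  2       145.00       121.4857       242.9714         728.9141
  3       145.00       111.1997       333.5991       1,334.3966
  4       145.00       101.7846       407.1385       2,035.6927
  5     2,145.00     1,378.2248     6,891.1241      41,346.7448
  Σ                  1,845.4180     8,007.5563      45,711.1943
P = 1,845.4180; D_Mac = 4.33916 yrs; D_mod = 3.97177 yrs; C = 20.75319.
Duration effect: -3.97177 × (-0.0105) = +0.041704
Convexity effect: 0.5 × 20.75319 × (-0.0105)² = +0.0011440
ΔP/P ≈ +0.041704 + 0.0011440 = +0.042848 = +4.2848%.

+4.28%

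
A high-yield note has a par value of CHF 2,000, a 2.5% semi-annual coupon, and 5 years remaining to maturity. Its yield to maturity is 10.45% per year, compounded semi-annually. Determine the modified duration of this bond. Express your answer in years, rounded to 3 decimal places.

Periodic yield y = 0.05225. First find Macaulay duration:
  t   CF        PV=CF/(1+0.05225)^t    t·PV
  1        25.00        23.7586        23.7586
  2        25.00        22.5789        45.1577
  3        25.00        21.4577        64.3731
  4        25.00        20.3922        81.5688
  5        25.00        19.3796        96.8981
  6        25.00        18.4173       110.5039
  7        25.00        17.5028       122.5196
  8        25.00        16.6337       133.0695
  9        25.00        15.8077       142.2696
  10    2,025.00     1,216.8462    12,168.4618
  Σ                  1,392.7747    12,988.5808
P = 1,392.7747; Macaulay duration = 12,988.5808 / 1,392.7747 = 9.32569 half-year periods = 4.66284 years.
Modified duration = D_Mac / (1 + y) = 4.66284 / 1.05225 = 4.43131 years.

4.431 years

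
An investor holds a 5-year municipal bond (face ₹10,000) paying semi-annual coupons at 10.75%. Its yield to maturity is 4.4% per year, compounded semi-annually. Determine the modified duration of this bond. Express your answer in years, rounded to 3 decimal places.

4.039 years

Periodic yield y = 0.022. First find Macaulay duration:
  t   CF        PV=CF/(1+0.022)^t    t·PV
  1       537.50       525.9295       525.9295
  2       537.50       514.6082     1,029.2163
  3       537.50       503.5305     1,510.5915
  4       537.50       492.6913     1,970.7652
  5       537.50       482.0854     2,410.4271
  6       537.50       471.7078     2,830.2470
  7       537.50       461.5537     3,230.8756
  8       537.50       451.6181     3,612.9445
  9       537.50       441.8963     3,977.0671
  10   10,537.50     8,476.7355    84,767.3545
  Σ                 12,822.3563   105,865.4184
P = 12,822.3563; Macaulay duration = 105,865.4184 / 12,822.3563 = 8.25632 half-year periods = 4.12816 years.
Modified duration = D_Mac / (1 + y) = 4.12816 / 1.022 = 4.03929 years.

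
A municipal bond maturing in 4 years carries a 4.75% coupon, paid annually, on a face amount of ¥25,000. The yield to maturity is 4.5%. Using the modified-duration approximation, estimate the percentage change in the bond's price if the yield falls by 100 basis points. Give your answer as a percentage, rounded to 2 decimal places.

+3.58%

Periodic yield y = 0.045. Modified duration first:
  t   CF        PV=CF/(1+0.045)^t    t·PV
  1     1,187.50     1,136.3636     1,136.3636
  2     1,187.50     1,087.4293     2,174.8586
  3     1,187.50     1,040.6022     3,121.8067
  4    26,187.50    21,959.8252    87,839.3007
  Σ                 25,224.2204    94,272.3297
P = 25,224.2204; D_Mac = 3.73737 yrs; D_mod = 3.73737/(1+0.045) = 3.57643 yrs.
ΔP/P ≈ -D_mod · Δy = -3.57643 × (-0.01) = +0.035764 = +3.5764%.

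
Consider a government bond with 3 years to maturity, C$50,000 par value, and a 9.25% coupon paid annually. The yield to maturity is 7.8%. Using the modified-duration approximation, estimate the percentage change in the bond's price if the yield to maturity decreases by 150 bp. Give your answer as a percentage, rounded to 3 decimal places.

+3.837%

Periodic yield y = 0.078. Modified duration first:
  t   CF        PV=CF/(1+0.078)^t    t·PV
  1     4,625.00     4,290.3525     4,290.3525
  2     4,625.00     3,979.9188     7,959.8377
  3    54,625.00    43,604.8872   130,814.6616
  Σ                 51,875.1585   143,064.8518
P = 51,875.1585; D_Mac = 2.75787 yrs; D_mod = 2.75787/(1+0.078) = 2.55832 yrs.
ΔP/P ≈ -D_mod · Δy = -2.55832 × (-0.015) = +0.038375 = +3.8375%.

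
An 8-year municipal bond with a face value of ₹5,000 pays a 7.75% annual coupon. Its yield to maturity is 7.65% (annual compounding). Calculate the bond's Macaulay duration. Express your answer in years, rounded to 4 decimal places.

6.2568 years

Periodic yield y = 0.0765. Discount each cash flow and weight by its year:
  t   CF        PV=CF/(1+0.0765)^t    t·PV
  1       387.50       359.9628       359.9628
  2       387.50       334.3826       668.7652
  3       387.50       310.6201       931.8604
  4       387.50       288.5463     1,154.1854
  5       387.50       268.0412     1,340.2059
  6       387.50       248.9932     1,493.9593
  7       387.50       231.2988     1,619.0919
  8     5,387.50     2,987.2737    23,898.1893
  Σ                  5,029.1188    31,466.2202
Price P = Σ PV = 5,029.1188.
Macaulay duration = Σ(t·PV) / P = 31,466.2202 / 5,029.1188 = 6.25681 years.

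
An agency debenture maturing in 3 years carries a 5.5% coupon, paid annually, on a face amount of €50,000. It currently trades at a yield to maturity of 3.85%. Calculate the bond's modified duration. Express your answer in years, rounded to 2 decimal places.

2.74 years

Periodic yield y = 0.0385. First find Macaulay duration:
  t   CF        PV=CF/(1+0.0385)^t    t·PV
  1     2,750.00     2,648.0501     2,648.0501
  2     2,750.00     2,549.8797     5,099.7594
  3    52,750.00    47,098.0538   141,294.1614
  Σ                 52,295.9836   149,041.9708
P = 52,295.9836; Macaulay duration = 149,041.9708 / 52,295.9836 = 2.84997 years.
Modified duration = D_Mac / (1 + y) = 2.84997 / 1.0385 = 2.74431 years.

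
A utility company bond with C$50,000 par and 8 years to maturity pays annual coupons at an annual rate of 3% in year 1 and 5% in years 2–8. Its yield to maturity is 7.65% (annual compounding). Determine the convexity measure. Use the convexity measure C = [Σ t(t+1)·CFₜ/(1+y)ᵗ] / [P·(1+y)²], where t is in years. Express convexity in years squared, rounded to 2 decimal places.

49.58

With y = 0.0765:
  t   CF        PV=CF/(1+0.0765)^t    t·PV        t(t+1)·PV
  1     1,500.00     1,393.4046     1,393.4046       2,786.8091
  2     2,500.00     2,157.3069     4,314.6139      12,943.8416
  3     2,500.00     2,004.0009     6,012.0026      24,048.0105
  4     2,500.00     1,861.5893     7,446.3572      37,231.7858
  5     2,500.00     1,729.2980     8,646.4900      51,878.9398
  6     2,500.00     1,606.4078     9,638.4468      67,469.1275
  7     2,500.00     1,492.2506    10,445.7544      83,566.0350
  8    52,500.00    29,110.3234   232,882.5871   2,095,943.2843
  Σ                 41,354.5815   280,779.6565   2,375,867.8337
P = 41,354.5815.
Convexity = Σ t(t+1)·PV / [P·(1+y)²] = 2,375,867.8337 / (41,354.5815 × 1.158852) = 49.57590.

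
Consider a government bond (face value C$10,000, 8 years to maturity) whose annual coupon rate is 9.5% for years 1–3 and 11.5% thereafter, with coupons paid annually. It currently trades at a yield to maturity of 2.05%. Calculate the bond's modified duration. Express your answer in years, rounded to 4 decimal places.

6.2282 years

Periodic yield y = 0.0205. First find Macaulay duration:
  t   CF        PV=CF/(1+0.0205)^t    t·PV
  1       950.00       930.9162       930.9162
  2       950.00       912.2158     1,824.4316
  3       950.00       893.8910     2,681.6731
  4     1,150.00     1,060.3416     4,241.3664
  5     1,150.00     1,039.0413     5,195.2063
  6     1,150.00     1,018.1688     6,109.0128
  7     1,150.00       997.7156     6,984.0094
  8    11,150.00     9,479.1805    75,833.4443
  Σ                 16,331.4709   103,800.0602
P = 16,331.4709; Macaulay duration = 103,800.0602 / 16,331.4709 = 6.35583 years.
Modified duration = D_Mac / (1 + y) = 6.35583 / 1.0205 = 6.22815 years.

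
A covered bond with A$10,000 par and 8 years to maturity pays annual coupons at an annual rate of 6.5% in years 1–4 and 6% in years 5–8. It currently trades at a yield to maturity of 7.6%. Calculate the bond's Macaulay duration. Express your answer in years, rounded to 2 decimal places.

6.43 years

Periodic yield y = 0.076. Discount each cash flow and weight by its year:
  t   CF        PV=CF/(1+0.076)^t    t·PV
  1       650.00       604.0892       604.0892
  2       650.00       561.4212     1,122.8424
  3       650.00       521.7669     1,565.3008
  4       650.00       484.9135     1,939.6540
  5       600.00       415.9967     2,079.9835
  6       600.00       386.6140     2,319.6842
  7       600.00       359.3067     2,515.1471
  8    10,600.00     5,899.3980    47,195.1838
  Σ                  9,233.5063    59,341.8851
Price P = Σ PV = 9,233.5063.
Macaulay duration = Σ(t·PV) / P = 59,341.8851 / 9,233.5063 = 6.42680 years.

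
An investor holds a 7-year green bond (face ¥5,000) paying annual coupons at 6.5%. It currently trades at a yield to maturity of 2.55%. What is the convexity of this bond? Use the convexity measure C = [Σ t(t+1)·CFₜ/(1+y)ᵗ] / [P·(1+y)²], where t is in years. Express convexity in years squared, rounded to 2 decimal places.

42.94

With y = 0.0255:
  t   CF        PV=CF/(1+0.0255)^t    t·PV        t(t+1)·PV
  1       325.00       316.9186       316.9186         633.8372
  2       325.00       309.0381       618.0762       1,854.2286
  3       325.00       301.3536       904.0608       3,616.2431
  4       325.00       293.8602     1,175.4406       5,877.2031
  5       325.00       286.5531     1,432.7653       8,596.5915
  6       325.00       279.4276     1,676.5659      11,735.9611
  7     5,325.00     4,464.4705    31,251.2936     250,010.3489
  Σ                  6,251.6216    37,375.1209     282,324.4135
P = 6,251.6216.
Convexity = Σ t(t+1)·PV / [P·(1+y)²] = 282,324.4135 / (6,251.6216 × 1.051650) = 42.94221.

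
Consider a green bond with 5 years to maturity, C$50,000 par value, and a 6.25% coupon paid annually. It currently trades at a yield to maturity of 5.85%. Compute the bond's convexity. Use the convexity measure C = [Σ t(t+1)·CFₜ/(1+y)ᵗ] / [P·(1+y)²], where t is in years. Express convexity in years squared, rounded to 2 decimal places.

With y = 0.0585:
  t   CF        PV=CF/(1+0.0585)^t    t·PV        t(t+1)·PV
  1     3,125.00     2,952.2910     2,952.2910       5,904.5820
  2     3,125.00     2,789.1270     5,578.2541      16,734.7623
  3     3,125.00     2,634.9807     7,904.9420      31,619.7681
  4     3,125.00     2,489.3535     9,957.4140      49,787.0699
  5    53,125.00    39,980.1695   199,900.8476   1,199,405.0857
  Σ                 50,845.9217   226,293.7487   1,303,451.2680
P = 50,845.9217.
Convexity = Σ t(t+1)·PV / [P·(1+y)²] = 1,303,451.2680 / (50,845.9217 × 1.120422) = 22.88005.

22.88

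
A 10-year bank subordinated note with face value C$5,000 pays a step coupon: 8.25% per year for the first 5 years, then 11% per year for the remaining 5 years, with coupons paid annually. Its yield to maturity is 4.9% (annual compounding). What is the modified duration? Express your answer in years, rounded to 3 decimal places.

7.189 years

Periodic yield y = 0.049. First find Macaulay duration:
  t   CF        PV=CF/(1+0.049)^t    t·PV
  1       412.50       393.2316       393.2316
  2       412.50       374.8633       749.7267
  3       412.50       357.3530     1,072.0591
  4       412.50       340.6607     1,362.6427
  5       412.50       324.7480     1,623.7401
  6       550.00       412.7716     2,476.6293
  7       550.00       393.4905     2,754.4336
  8       550.00       375.1101     3,000.8810
  9       550.00       357.5883     3,218.2947
  10    5,550.00     3,439.8389    34,398.3888
  Σ                  6,769.6561    51,050.0277
P = 6,769.6561; Macaulay duration = 51,050.0277 / 6,769.6561 = 7.54101 years.
Modified duration = D_Mac / (1 + y) = 7.54101 / 1.049 = 7.18876 years.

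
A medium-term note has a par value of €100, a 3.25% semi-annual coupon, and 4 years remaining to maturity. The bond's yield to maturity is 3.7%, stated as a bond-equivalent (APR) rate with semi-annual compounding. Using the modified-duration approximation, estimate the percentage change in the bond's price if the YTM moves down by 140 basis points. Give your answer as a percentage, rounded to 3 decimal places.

+5.197%

Periodic yield y = 0.0185. Modified duration first:
  t   CF        PV=CF/(1+0.0185)^t    t·PV
  1        1.625         1.5955         1.5955
  2        1.625         1.5665         3.1330
  3        1.625         1.5380         4.6141
  4        1.625         1.5101         6.0404
  5        1.625         1.4827         7.4134
  6        1.625         1.4558         8.7345
  7        1.625         1.4293        10.0052
  8      101.625        87.7632       702.1053
  Σ                     98.3411       743.6415
P = 98.3411; D_Mac = 7.56186 half-year periods = 3.78093 yrs; D_mod = 3.78093/(1+0.0185) = 3.71225 yrs.
ΔP/P ≈ -D_mod · Δy = -3.71225 × (-0.014) = +0.051972 = +5.1972%.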